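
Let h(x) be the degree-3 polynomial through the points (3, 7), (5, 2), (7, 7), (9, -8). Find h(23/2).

-6437/64

L_0(23/2) = (13/2)·(9/2)·(5/2)/[(-2)·(-4)·(-6)] = -195/128
L_1(23/2) = (17/2)·(9/2)·(5/2)/[(2)·(-2)·(-4)] = 765/128
L_2(23/2) = (17/2)·(13/2)·(5/2)/[(4)·(2)·(-2)] = -1105/128
L_3(23/2) = (17/2)·(13/2)·(9/2)/[(6)·(4)·(2)] = 663/128
Sum: 7·(-195/128) + 2·(765/128) + 7·(-1105/128) + (-8)·(663/128) = -6437/64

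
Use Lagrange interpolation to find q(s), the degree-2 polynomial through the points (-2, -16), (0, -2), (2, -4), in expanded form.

Build the Lagrange basis polynomials:
L_0(s) = s(s - 2) / [8] = (1/8)s^2 - (1/4)s
L_1(s) = (s + 2)(s - 2) / [-4] = -(1/4)s^2 + 1
L_2(s) = (s + 2)s / [8] = (1/8)s^2 + (1/4)s
q(s) = (-16)·L_0 + (-2)·L_1 + (-4)·L_2
  (-16)·L_0(s) = -2s^2 + 4s
  (-2)·L_1(s) = (1/2)s^2 - 2
  (-4)·L_2(s) = -(1/2)s^2 - s
Adding term by term: -2s^2 + 3s - 2

q(s) = -2s^2 + 3s - 2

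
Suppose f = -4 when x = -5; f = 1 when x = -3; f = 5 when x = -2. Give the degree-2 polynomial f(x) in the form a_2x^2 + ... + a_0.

f(x) = (1/2)x^2 + (13/2)x + 16

Build the Lagrange basis polynomials:
L_0(x) = (x + 3)(x + 2) / [6] = (1/6)x^2 + (5/6)x + 1
L_1(x) = (x + 5)(x + 2) / [-2] = -(1/2)x^2 - (7/2)x - 5
L_2(x) = (x + 5)(x + 3) / [3] = (1/3)x^2 + (8/3)x + 5
f(x) = (-4)·L_0 + 1·L_1 + 5·L_2
  (-4)·L_0(x) = -(2/3)x^2 - (10/3)x - 4
  1·L_1(x) = -(1/2)x^2 - (7/2)x - 5
  5·L_2(x) = (5/3)x^2 + (40/3)x + 25
Adding term by term: (1/2)x^2 + (13/2)x + 16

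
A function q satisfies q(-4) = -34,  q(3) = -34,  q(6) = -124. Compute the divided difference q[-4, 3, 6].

-3

q[-4,3] = (-34 - (-34)) / (3 - (-4)) = 0
q[3,6] = (-124 - (-34)) / (6 - 3) = -30
q[-4,3,6] = (-30 - 0) / (6 - (-4)) = -3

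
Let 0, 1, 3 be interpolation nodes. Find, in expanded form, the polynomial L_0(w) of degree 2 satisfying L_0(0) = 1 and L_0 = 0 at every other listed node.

L_0(w) = (w - 1)(w - 3) / [(-1)·(-3)]
       = (w^2 - 4w + 3) / (3)

L_0(w) = (1/3)w^2 - (4/3)w + 1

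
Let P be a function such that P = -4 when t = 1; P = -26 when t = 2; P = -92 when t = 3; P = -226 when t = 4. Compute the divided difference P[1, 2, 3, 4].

-4

P[1,2] = (-26 - (-4)) / (2 - 1) = -22
P[2,3] = (-92 - (-26)) / (3 - 2) = -66
P[3,4] = (-226 - (-92)) / (4 - 3) = -134
P[1,2,3] = (-66 - (-22)) / (3 - 1) = -22
P[2,3,4] = (-134 - (-66)) / (4 - 2) = -34
P[1,2,3,4] = (-34 - (-22)) / (4 - 1) = -4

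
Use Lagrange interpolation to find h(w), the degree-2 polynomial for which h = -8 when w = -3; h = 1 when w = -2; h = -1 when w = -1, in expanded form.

h(w) = -(11/2)w^2 - (37/2)w - 14

L_0(w) = (w + 2)(w + 1) / [2] = (1/2)w^2 + (3/2)w + 1
L_1(w) = (w + 3)(w + 1) / [-1] = -w^2 - 4w - 3
L_2(w) = (w + 3)(w + 2) / [2] = (1/2)w^2 + (5/2)w + 3
h(w) = (-8)·L_0 + 1·L_1 + (-1)·L_2
  (-8)·L_0(w) = -4w^2 - 12w - 8
  1·L_1(w) = -w^2 - 4w - 3
  (-1)·L_2(w) = -(1/2)w^2 - (5/2)w - 3
Adding term by term: -(11/2)w^2 - (37/2)w - 14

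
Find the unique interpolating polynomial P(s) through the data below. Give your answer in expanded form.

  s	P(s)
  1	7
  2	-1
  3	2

P(s) = (11/2)s^2 - (49/2)s + 26

Newton's divided differences:
P[1,2] = (-1 - 7) / (2 - 1) = -8
P[2,3] = (2 - (-1)) / (3 - 2) = 3
P[1,2,3] = (3 - (-8)) / (3 - 1) = 11/2
P(s) = 7 + (-8)·(s - 1) + (11/2)·(s - 1)(s - 2)
Expanding: P(s) = (11/2)s^2 - (49/2)s + 26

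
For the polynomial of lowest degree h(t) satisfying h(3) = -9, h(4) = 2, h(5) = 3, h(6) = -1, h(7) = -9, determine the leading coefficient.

-1/6

The leading coefficient equals the top divided difference h[3,4,5,6,7].
h[3,4] = (2 - (-9)) / (4 - 3) = 11
h[4,5] = (3 - 2) / (5 - 4) = 1
h[5,6] = (-1 - 3) / (6 - 5) = -4
h[6,7] = (-9 - (-1)) / (7 - 6) = -8
h[3,4,5] = (1 - 11) / (5 - 3) = -5
h[4,5,6] = (-4 - 1) / (6 - 4) = -5/2
h[5,6,7] = (-8 - (-4)) / (7 - 5) = -2
h[3,4,5,6] = (-5/2 - (-5)) / (6 - 3) = 5/6
h[4,5,6,7] = (-2 - (-5/2)) / (7 - 4) = 1/6
h[3,4,5,6,7] = (1/6 - 5/6) / (7 - 3) = -1/6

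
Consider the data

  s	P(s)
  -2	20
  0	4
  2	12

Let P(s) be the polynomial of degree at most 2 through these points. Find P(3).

25

Evaluate each Lagrange basis at s = 3:
L_0(3) = (3)·(1)/[(-2)·(-4)] = 3/8
L_1(3) = (5)·(1)/[(2)·(-2)] = -5/4
L_2(3) = (5)·(3)/[(4)·(2)] = 15/8
Sum: 20·(3/8) + 4·(-5/4) + 12·(15/8) = 25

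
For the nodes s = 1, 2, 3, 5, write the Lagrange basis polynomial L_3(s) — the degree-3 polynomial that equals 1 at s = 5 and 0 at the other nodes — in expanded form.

L_3(s) = (s - 1)(s - 2)(s - 3) / [(4)·(3)·(2)]
       = (s^3 - 6s^2 + 11s - 6) / (24)

L_3(s) = (1/24)s^3 - (1/4)s^2 + (11/24)s - 1/4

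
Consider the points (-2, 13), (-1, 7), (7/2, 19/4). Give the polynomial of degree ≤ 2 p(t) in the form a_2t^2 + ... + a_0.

p(t) = t^2 - 3t + 3

Newton's divided differences:
p[-2,-1] = (7 - 13) / (-1 - (-2)) = -6
p[-1,7/2] = (19/4 - 7) / (7/2 - (-1)) = -1/2
p[-2,-1,7/2] = (-1/2 - (-6)) / (7/2 - (-2)) = 1
p(t) = 13 + (-6)·(t + 2) + 1·(t + 2)(t + 1)
Expanding: p(t) = t^2 - 3t + 3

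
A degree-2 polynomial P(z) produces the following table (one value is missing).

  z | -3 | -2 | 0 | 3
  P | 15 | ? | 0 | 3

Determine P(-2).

8

The 3 known values determine P uniquely (degree ≤ 2).
L_0(-2) = (-2)·(-5)/[(-3)·(-6)] = 5/9
L_1(-2) = (1)·(-5)/[(3)·(-3)] = 5/9
L_2(-2) = (1)·(-2)/[(6)·(3)] = -1/9
Sum: 15·(5/9) + 0 + 3·(-1/9) = 8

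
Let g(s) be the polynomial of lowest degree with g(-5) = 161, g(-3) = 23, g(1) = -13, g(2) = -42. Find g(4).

-208

Evaluate each Lagrange basis at s = 4:
L_0(4) = (7)·(3)·(2)/[(-2)·(-6)·(-7)] = -1/2
L_1(4) = (9)·(3)·(2)/[(2)·(-4)·(-5)] = 27/20
L_2(4) = (9)·(7)·(2)/[(6)·(4)·(-1)] = -21/4
L_3(4) = (9)·(7)·(3)/[(7)·(5)·(1)] = 27/5
Sum: 161·(-1/2) + 23·(27/20) + (-13)·(-21/4) + (-42)·(27/5) = -208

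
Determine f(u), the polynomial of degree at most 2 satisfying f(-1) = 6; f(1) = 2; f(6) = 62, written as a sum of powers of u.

f(u) = 2u^2 - 2u + 2

Newton's divided differences:
f[-1,1] = (2 - 6) / (1 - (-1)) = -2
f[1,6] = (62 - 2) / (6 - 1) = 12
f[-1,1,6] = (12 - (-2)) / (6 - (-1)) = 2
f(u) = 6 + (-2)·(u + 1) + 2·(u + 1)(u - 1)
Expanding: f(u) = 2u^2 - 2u + 2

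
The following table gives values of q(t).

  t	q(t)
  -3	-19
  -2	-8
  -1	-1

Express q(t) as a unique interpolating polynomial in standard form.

Newton's divided differences:
q[-3,-2] = (-8 - (-19)) / (-2 - (-3)) = 11
q[-2,-1] = (-1 - (-8)) / (-1 - (-2)) = 7
q[-3,-2,-1] = (7 - 11) / (-1 - (-3)) = -2
q(t) = -19 + 11·(t + 3) + (-2)·(t + 3)(t + 2)
Expanding: q(t) = -2t^2 + t + 2

q(t) = -2t^2 + t + 2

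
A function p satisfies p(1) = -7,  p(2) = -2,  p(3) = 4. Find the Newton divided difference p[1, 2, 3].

1/2

p[1,2] = (-2 - (-7)) / (2 - 1) = 5
p[2,3] = (4 - (-2)) / (3 - 2) = 6
p[1,2,3] = (6 - 5) / (3 - 1) = 1/2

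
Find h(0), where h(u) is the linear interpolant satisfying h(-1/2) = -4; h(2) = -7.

Evaluate each Lagrange basis at u = 0:
L_0(0) = (-2)/[(-5/2)] = 4/5
L_1(0) = (1/2)/[(5/2)] = 1/5
Sum: (-4)·(4/5) + (-7)·(1/5) = -23/5

-23/5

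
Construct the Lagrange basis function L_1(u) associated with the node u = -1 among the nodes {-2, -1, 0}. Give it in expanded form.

L_1(u) = -u^2 - 2u

L_1(u) = (u + 2)u / [(1)·(-1)]
       = (u^2 + 2u) / (-1)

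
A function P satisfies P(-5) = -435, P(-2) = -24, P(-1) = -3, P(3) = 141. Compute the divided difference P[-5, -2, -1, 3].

P[-5,-2] = (-24 - (-435)) / (-2 - (-5)) = 137
P[-2,-1] = (-3 - (-24)) / (-1 - (-2)) = 21
P[-1,3] = (141 - (-3)) / (3 - (-1)) = 36
P[-5,-2,-1] = (21 - 137) / (-1 - (-5)) = -29
P[-2,-1,3] = (36 - 21) / (3 - (-2)) = 3
P[-5,-2,-1,3] = (3 - (-29)) / (3 - (-5)) = 4

4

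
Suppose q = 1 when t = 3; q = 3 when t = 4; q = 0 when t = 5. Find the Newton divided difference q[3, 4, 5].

q[3,4] = (3 - 1) / (4 - 3) = 2
q[4,5] = (0 - 3) / (5 - 4) = -3
q[3,4,5] = (-3 - 2) / (5 - 3) = -5/2

-5/2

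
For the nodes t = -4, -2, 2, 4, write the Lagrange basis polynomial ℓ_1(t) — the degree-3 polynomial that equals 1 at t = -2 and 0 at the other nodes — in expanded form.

ℓ_1(t) = (1/48)t^3 - (1/24)t^2 - (1/3)t + 2/3

ℓ_1(t) = (t + 4)(t - 2)(t - 4) / [(2)·(-4)·(-6)]
       = (t^3 - 2t^2 - 16t + 32) / (48)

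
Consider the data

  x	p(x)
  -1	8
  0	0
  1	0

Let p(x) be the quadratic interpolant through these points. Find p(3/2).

3

L_0(3/2) = (3/2)·(1/2)/[(-1)·(-2)] = 3/8
L_1(3/2) = (5/2)·(1/2)/[(1)·(-1)] = -5/4
L_2(3/2) = (5/2)·(3/2)/[(2)·(1)] = 15/8
Sum: 8·(3/8) + 0 + 0 = 3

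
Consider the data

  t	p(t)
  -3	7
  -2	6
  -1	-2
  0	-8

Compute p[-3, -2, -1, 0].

p[-3,-2] = (6 - 7) / (-2 - (-3)) = -1
p[-2,-1] = (-2 - 6) / (-1 - (-2)) = -8
p[-1,0] = (-8 - (-2)) / (0 - (-1)) = -6
p[-3,-2,-1] = (-8 - (-1)) / (-1 - (-3)) = -7/2
p[-2,-1,0] = (-6 - (-8)) / (0 - (-2)) = 1
p[-3,-2,-1,0] = (1 - (-7/2)) / (0 - (-3)) = 3/2

3/2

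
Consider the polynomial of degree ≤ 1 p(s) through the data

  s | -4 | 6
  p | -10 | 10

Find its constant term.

Build the Lagrange basis polynomials:
L_0(s) = (s - 6) / [-10] = -(1/10)s + 3/5
L_1(s) = (s + 4) / [10] = (1/10)s + 2/5
p(s) = (-10)·L_0 + 10·L_1
Only the constant term is needed; take it from each L_i and combine:
(-10)·(3/5) + 10·(2/5) = -2

-2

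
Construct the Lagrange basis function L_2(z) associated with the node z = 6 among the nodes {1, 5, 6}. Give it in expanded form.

L_2(z) = (z - 1)(z - 5) / [(5)·(1)]
       = (z^2 - 6z + 5) / (5)

L_2(z) = (1/5)z^2 - (6/5)z + 1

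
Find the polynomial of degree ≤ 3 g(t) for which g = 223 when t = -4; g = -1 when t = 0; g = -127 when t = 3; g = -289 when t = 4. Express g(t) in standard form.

g(t) = -4t^3 - 2t^2 - 1

Build the Lagrange basis polynomials:
L_0(t) = t(t - 3)(t - 4) / [-224] = -(1/224)t^3 + (1/32)t^2 - (3/56)t
L_1(t) = (t + 4)(t - 3)(t - 4) / [48] = (1/48)t^3 - (1/16)t^2 - (1/3)t + 1
L_2(t) = (t + 4)t(t - 4) / [-21] = -(1/21)t^3 + (16/21)t
L_3(t) = (t + 4)t(t - 3) / [32] = (1/32)t^3 + (1/32)t^2 - (3/8)t
g(t) = 223·L_0 + (-1)·L_1 + (-127)·L_2 + (-289)·L_3
  223·L_0(t) = -(223/224)t^3 + (223/32)t^2 - (669/56)t
  (-1)·L_1(t) = -(1/48)t^3 + (1/16)t^2 + (1/3)t - 1
  (-127)·L_2(t) = (127/21)t^3 - (2032/21)t
  (-289)·L_3(t) = -(289/32)t^3 - (289/32)t^2 + (867/8)t
Adding term by term: -4t^3 - 2t^2 - 1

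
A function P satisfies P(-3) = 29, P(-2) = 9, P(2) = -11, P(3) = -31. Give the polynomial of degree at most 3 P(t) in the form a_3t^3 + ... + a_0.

Newton's divided differences:
P[-3,-2] = (9 - 29) / (-2 - (-3)) = -20
P[-2,2] = (-11 - 9) / (2 - (-2)) = -5
P[2,3] = (-31 - (-11)) / (3 - 2) = -20
P[-3,-2,2] = (-5 - (-20)) / (2 - (-3)) = 3
P[-2,2,3] = (-20 - (-5)) / (3 - (-2)) = -3
P[-3,-2,2,3] = (-3 - 3) / (3 - (-3)) = -1
P(t) = 29 + (-20)·(t + 3) + 3·(t + 3)(t + 2) + (-1)·(t + 3)(t + 2)(t - 2)
Expanding: P(t) = -t^3 - t - 1

P(t) = -t^3 - t - 1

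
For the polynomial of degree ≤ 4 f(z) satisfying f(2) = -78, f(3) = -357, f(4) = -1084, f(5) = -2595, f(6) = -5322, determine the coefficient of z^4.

-4

The leading coefficient equals the top divided difference f[2,3,4,5,6].
f[2,3] = (-357 - (-78)) / (3 - 2) = -279
f[3,4] = (-1084 - (-357)) / (4 - 3) = -727
f[4,5] = (-2595 - (-1084)) / (5 - 4) = -1511
f[5,6] = (-5322 - (-2595)) / (6 - 5) = -2727
f[2,3,4] = (-727 - (-279)) / (4 - 2) = -224
f[3,4,5] = (-1511 - (-727)) / (5 - 3) = -392
f[4,5,6] = (-2727 - (-1511)) / (6 - 4) = -608
f[2,3,4,5] = (-392 - (-224)) / (5 - 2) = -56
f[3,4,5,6] = (-608 - (-392)) / (6 - 3) = -72
f[2,3,4,5,6] = (-72 - (-56)) / (6 - 2) = -4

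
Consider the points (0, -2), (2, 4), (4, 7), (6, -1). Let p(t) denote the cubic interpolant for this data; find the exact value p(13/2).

Evaluate each Lagrange basis at t = 13/2:
L_0(13/2) = (9/2)·(5/2)·(1/2)/[(-2)·(-4)·(-6)] = -15/128
L_1(13/2) = (13/2)·(5/2)·(1/2)/[(2)·(-2)·(-4)] = 65/128
L_2(13/2) = (13/2)·(9/2)·(1/2)/[(4)·(2)·(-2)] = -117/128
L_3(13/2) = (13/2)·(9/2)·(5/2)/[(6)·(4)·(2)] = 195/128
Sum: (-2)·(-15/128) + 4·(65/128) + 7·(-117/128) + (-1)·(195/128) = -181/32

-181/32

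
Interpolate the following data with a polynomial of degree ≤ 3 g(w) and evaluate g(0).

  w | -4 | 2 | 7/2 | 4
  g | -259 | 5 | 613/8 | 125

-3

Using Newton's divided-difference form:
g[-4,2] = (5 - (-259)) / (2 - (-4)) = 44
g[2,7/2] = (613/8 - 5) / (7/2 - 2) = 191/4
g[7/2,4] = (125 - 613/8) / (4 - 7/2) = 387/4
g[-4,2,7/2] = (191/4 - 44) / (7/2 - (-4)) = 1/2
g[2,7/2,4] = (387/4 - 191/4) / (4 - 2) = 49/2
g[-4,2,7/2,4] = (49/2 - 1/2) / (4 - (-4)) = 3
g(0) = -259 + 44·(4) + (1/2)·(4)·(-2) + 3·(4)·(-2)·(-7/2) = -3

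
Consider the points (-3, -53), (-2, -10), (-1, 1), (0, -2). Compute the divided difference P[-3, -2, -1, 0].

3

P[-3,-2] = (-10 - (-53)) / (-2 - (-3)) = 43
P[-2,-1] = (1 - (-10)) / (-1 - (-2)) = 11
P[-1,0] = (-2 - 1) / (0 - (-1)) = -3
P[-3,-2,-1] = (11 - 43) / (-1 - (-3)) = -16
P[-2,-1,0] = (-3 - 11) / (0 - (-2)) = -7
P[-3,-2,-1,0] = (-7 - (-16)) / (0 - (-3)) = 3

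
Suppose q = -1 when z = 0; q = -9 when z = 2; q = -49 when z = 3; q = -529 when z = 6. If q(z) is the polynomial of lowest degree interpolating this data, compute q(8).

-1329

Evaluate each Lagrange basis at z = 8:
L_0(8) = (6)·(5)·(2)/[(-2)·(-3)·(-6)] = -5/3
L_1(8) = (8)·(5)·(2)/[(2)·(-1)·(-4)] = 10
L_2(8) = (8)·(6)·(2)/[(3)·(1)·(-3)] = -32/3
L_3(8) = (8)·(6)·(5)/[(6)·(4)·(3)] = 10/3
Sum: (-1)·(-5/3) + (-9)·(10) + (-49)·(-32/3) + (-529)·(10/3) = -1329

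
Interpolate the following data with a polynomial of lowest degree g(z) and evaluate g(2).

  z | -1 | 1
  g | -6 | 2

6

Evaluate each Lagrange basis at z = 2:
L_0(2) = (1)/[(-2)] = -1/2
L_1(2) = (3)/[(2)] = 3/2
Sum: (-6)·(-1/2) + 2·(3/2) = 6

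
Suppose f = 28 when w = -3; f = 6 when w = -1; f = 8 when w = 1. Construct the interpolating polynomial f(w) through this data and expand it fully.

f(w) = 3w^2 + w + 4

Build the Lagrange basis polynomials:
L_0(w) = (w + 1)(w - 1) / [8] = (1/8)w^2 - 1/8
L_1(w) = (w + 3)(w - 1) / [-4] = -(1/4)w^2 - (1/2)w + 3/4
L_2(w) = (w + 3)(w + 1) / [8] = (1/8)w^2 + (1/2)w + 3/8
f(w) = 28·L_0 + 6·L_1 + 8·L_2
  28·L_0(w) = (7/2)w^2 - 7/2
  6·L_1(w) = -(3/2)w^2 - 3w + 9/2
  8·L_2(w) = w^2 + 4w + 3
Adding term by term: 3w^2 + w + 4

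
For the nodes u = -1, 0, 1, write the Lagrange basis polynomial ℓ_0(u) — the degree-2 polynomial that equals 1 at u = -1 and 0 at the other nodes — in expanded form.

ℓ_0(u) = u(u - 1) / [(-1)·(-2)]
       = (u^2 - u) / (2)

ℓ_0(u) = (1/2)u^2 - (1/2)u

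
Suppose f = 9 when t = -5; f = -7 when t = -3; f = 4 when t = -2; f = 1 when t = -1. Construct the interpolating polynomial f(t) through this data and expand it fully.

f(t) = -(10/3)t^3 - 27t^2 - (182/3)t - 36

Build the Lagrange basis polynomials:
L_0(t) = (t + 3)(t + 2)(t + 1) / [-24] = -(1/24)t^3 - (1/4)t^2 - (11/24)t - 1/4
L_1(t) = (t + 5)(t + 2)(t + 1) / [4] = (1/4)t^3 + 2t^2 + (17/4)t + 5/2
L_2(t) = (t + 5)(t + 3)(t + 1) / [-3] = -(1/3)t^3 - 3t^2 - (23/3)t - 5
L_3(t) = (t + 5)(t + 3)(t + 2) / [8] = (1/8)t^3 + (5/4)t^2 + (31/8)t + 15/4
f(t) = 9·L_0 + (-7)·L_1 + 4·L_2 + 1·L_3
  9·L_0(t) = -(3/8)t^3 - (9/4)t^2 - (33/8)t - 9/4
  (-7)·L_1(t) = -(7/4)t^3 - 14t^2 - (119/4)t - 35/2
  4·L_2(t) = -(4/3)t^3 - 12t^2 - (92/3)t - 20
  1·L_3(t) = (1/8)t^3 + (5/4)t^2 + (31/8)t + 15/4
Adding term by term: -(10/3)t^3 - 27t^2 - (182/3)t - 36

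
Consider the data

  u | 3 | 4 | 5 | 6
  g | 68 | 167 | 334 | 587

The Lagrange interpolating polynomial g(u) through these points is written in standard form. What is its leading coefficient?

3

The leading coefficient equals the top divided difference g[3,4,5,6].
g[3,4] = (167 - 68) / (4 - 3) = 99
g[4,5] = (334 - 167) / (5 - 4) = 167
g[5,6] = (587 - 334) / (6 - 5) = 253
g[3,4,5] = (167 - 99) / (5 - 3) = 34
g[4,5,6] = (253 - 167) / (6 - 4) = 43
g[3,4,5,6] = (43 - 34) / (6 - 3) = 3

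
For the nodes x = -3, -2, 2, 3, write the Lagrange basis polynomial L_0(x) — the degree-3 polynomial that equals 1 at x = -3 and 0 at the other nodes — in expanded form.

L_0(x) = -(1/30)x^3 + (1/10)x^2 + (2/15)x - 2/5

L_0(x) = (x + 2)(x - 2)(x - 3) / [(-1)·(-5)·(-6)]
       = (x^3 - 3x^2 - 4x + 12) / (-30)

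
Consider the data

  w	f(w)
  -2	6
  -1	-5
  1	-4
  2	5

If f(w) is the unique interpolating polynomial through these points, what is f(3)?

Evaluate each Lagrange basis at w = 3:
L_0(3) = (4)·(2)·(1)/[(-1)·(-3)·(-4)] = -2/3
L_1(3) = (5)·(2)·(1)/[(1)·(-2)·(-3)] = 5/3
L_2(3) = (5)·(4)·(1)/[(3)·(2)·(-1)] = -10/3
L_3(3) = (5)·(4)·(2)/[(4)·(3)·(1)] = 10/3
Sum: 6·(-2/3) + (-5)·(5/3) + (-4)·(-10/3) + 5·(10/3) = 53/3

53/3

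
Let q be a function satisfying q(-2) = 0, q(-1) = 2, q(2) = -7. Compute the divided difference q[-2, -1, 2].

q[-2,-1] = (2 - 0) / (-1 - (-2)) = 2
q[-1,2] = (-7 - 2) / (2 - (-1)) = -3
q[-2,-1,2] = (-3 - 2) / (2 - (-2)) = -5/4

-5/4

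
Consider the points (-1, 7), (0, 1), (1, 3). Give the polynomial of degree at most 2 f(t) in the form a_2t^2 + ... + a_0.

Newton's divided differences:
f[-1,0] = (1 - 7) / (0 - (-1)) = -6
f[0,1] = (3 - 1) / (1 - 0) = 2
f[-1,0,1] = (2 - (-6)) / (1 - (-1)) = 4
f(t) = 7 + (-6)·(t + 1) + 4·(t + 1)t
Expanding: f(t) = 4t^2 - 2t + 1

f(t) = 4t^2 - 2t + 1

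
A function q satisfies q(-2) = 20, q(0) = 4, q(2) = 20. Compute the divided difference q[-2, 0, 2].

4

q[-2,0] = (4 - 20) / (0 - (-2)) = -8
q[0,2] = (20 - 4) / (2 - 0) = 8
q[-2,0,2] = (8 - (-8)) / (2 - (-2)) = 4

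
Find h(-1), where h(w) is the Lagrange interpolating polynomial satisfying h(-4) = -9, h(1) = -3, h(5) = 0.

-51/10

Evaluate each Lagrange basis at w = -1:
L_0(-1) = (-2)·(-6)/[(-5)·(-9)] = 4/15
L_1(-1) = (3)·(-6)/[(5)·(-4)] = 9/10
L_2(-1) = (3)·(-2)/[(9)·(4)] = -1/6
Sum: (-9)·(4/15) + (-3)·(9/10) + 0 = -51/10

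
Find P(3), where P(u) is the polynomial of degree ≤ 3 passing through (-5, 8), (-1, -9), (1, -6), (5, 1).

Using Newton's divided-difference form:
P[-5,-1] = (-9 - 8) / (-1 - (-5)) = -17/4
P[-1,1] = (-6 - (-9)) / (1 - (-1)) = 3/2
P[1,5] = (1 - (-6)) / (5 - 1) = 7/4
P[-5,-1,1] = (3/2 - (-17/4)) / (1 - (-5)) = 23/24
P[-1,1,5] = (7/4 - 3/2) / (5 - (-1)) = 1/24
P[-5,-1,1,5] = (1/24 - 23/24) / (5 - (-5)) = -11/120
P(3) = 8 + (-17/4)·(8) + (23/24)·(8)·(4) + (-11/120)·(8)·(4)·(2) = -6/5

-6/5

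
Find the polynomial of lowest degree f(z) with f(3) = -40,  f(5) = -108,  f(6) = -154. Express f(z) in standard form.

f(z) = -4z^2 - 2z + 2

L_0(z) = (z - 5)(z - 6) / [6] = (1/6)z^2 - (11/6)z + 5
L_1(z) = (z - 3)(z - 6) / [-2] = -(1/2)z^2 + (9/2)z - 9
L_2(z) = (z - 3)(z - 5) / [3] = (1/3)z^2 - (8/3)z + 5
f(z) = (-40)·L_0 + (-108)·L_1 + (-154)·L_2
  (-40)·L_0(z) = -(20/3)z^2 + (220/3)z - 200
  (-108)·L_1(z) = 54z^2 - 486z + 972
  (-154)·L_2(z) = -(154/3)z^2 + (1232/3)z - 770
Adding term by term: -4z^2 - 2z + 2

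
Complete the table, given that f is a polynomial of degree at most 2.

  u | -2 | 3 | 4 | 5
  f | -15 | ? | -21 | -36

-10

The 3 known values determine f uniquely (degree ≤ 2).
Evaluate each Lagrange basis at u = 3:
L_0(3) = (-1)·(-2)/[(-6)·(-7)] = 1/21
L_1(3) = (5)·(-2)/[(6)·(-1)] = 5/3
L_2(3) = (5)·(-1)/[(7)·(1)] = -5/7
Sum: (-15)·(1/21) + (-21)·(5/3) + (-36)·(-5/7) = -10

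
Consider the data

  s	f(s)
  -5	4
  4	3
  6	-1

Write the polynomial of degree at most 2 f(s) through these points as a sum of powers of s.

f(s) = -(17/99)s^2 - (28/99)s + 227/33

Build the Lagrange basis polynomials:
L_0(s) = (s - 4)(s - 6) / [99] = (1/99)s^2 - (10/99)s + 8/33
L_1(s) = (s + 5)(s - 6) / [-18] = -(1/18)s^2 + (1/18)s + 5/3
L_2(s) = (s + 5)(s - 4) / [22] = (1/22)s^2 + (1/22)s - 10/11
f(s) = 4·L_0 + 3·L_1 + (-1)·L_2
  4·L_0(s) = (4/99)s^2 - (40/99)s + 32/33
  3·L_1(s) = -(1/6)s^2 + (1/6)s + 5
  (-1)·L_2(s) = -(1/22)s^2 - (1/22)s + 10/11
Adding term by term: -(17/99)s^2 - (28/99)s + 227/33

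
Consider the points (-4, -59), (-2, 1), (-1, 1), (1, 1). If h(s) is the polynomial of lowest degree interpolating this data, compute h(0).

Using Newton's divided-difference form:
h[-4,-2] = (1 - (-59)) / (-2 - (-4)) = 30
h[-2,-1] = (1 - 1) / (-1 - (-2)) = 0
h[-1,1] = (1 - 1) / (1 - (-1)) = 0
h[-4,-2,-1] = (0 - 30) / (-1 - (-4)) = -10
h[-2,-1,1] = (0 - 0) / (1 - (-2)) = 0
h[-4,-2,-1,1] = (0 - (-10)) / (1 - (-4)) = 2
h(0) = -59 + 30·(4) + (-10)·(4)·(2) + 2·(4)·(2)·(1) = -3

-3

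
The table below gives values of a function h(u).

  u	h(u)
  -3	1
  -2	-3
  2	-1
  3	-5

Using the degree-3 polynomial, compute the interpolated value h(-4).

52/5

Using Newton's divided-difference form:
h[-3,-2] = (-3 - 1) / (-2 - (-3)) = -4
h[-2,2] = (-1 - (-3)) / (2 - (-2)) = 1/2
h[2,3] = (-5 - (-1)) / (3 - 2) = -4
h[-3,-2,2] = (1/2 - (-4)) / (2 - (-3)) = 9/10
h[-2,2,3] = (-4 - 1/2) / (3 - (-2)) = -9/10
h[-3,-2,2,3] = (-9/10 - 9/10) / (3 - (-3)) = -3/10
h(-4) = 1 + (-4)·(-1) + (9/10)·(-1)·(-2) + (-3/10)·(-1)·(-2)·(-6) = 52/5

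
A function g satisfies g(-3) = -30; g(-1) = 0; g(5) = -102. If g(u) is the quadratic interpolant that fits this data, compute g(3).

-36

L_0(3) = (4)·(-2)/[(-2)·(-8)] = -1/2
L_1(3) = (6)·(-2)/[(2)·(-6)] = 1
L_2(3) = (6)·(4)/[(8)·(6)] = 1/2
Sum: (-30)·(-1/2) + 0 + (-102)·(1/2) = -36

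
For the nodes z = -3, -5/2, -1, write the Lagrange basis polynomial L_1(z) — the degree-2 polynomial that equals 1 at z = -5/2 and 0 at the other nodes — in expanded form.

L_1(z) = (z + 3)(z + 1) / [(1/2)·(-3/2)]
       = (z^2 + 4z + 3) / (-3/4)

L_1(z) = -(4/3)z^2 - (16/3)z - 4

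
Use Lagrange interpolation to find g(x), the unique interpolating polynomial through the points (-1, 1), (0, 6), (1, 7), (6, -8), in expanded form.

g(x) = (4/21)x^3 - 2x^2 + (59/21)x + 6

Build the Lagrange basis polynomials:
L_0(x) = x(x - 1)(x - 6) / [-14] = -(1/14)x^3 + (1/2)x^2 - (3/7)x
L_1(x) = (x + 1)(x - 1)(x - 6) / [6] = (1/6)x^3 - x^2 - (1/6)x + 1
L_2(x) = (x + 1)x(x - 6) / [-10] = -(1/10)x^3 + (1/2)x^2 + (3/5)x
L_3(x) = (x + 1)x(x - 1) / [210] = (1/210)x^3 - (1/210)x
g(x) = 1·L_0 + 6·L_1 + 7·L_2 + (-8)·L_3
  1·L_0(x) = -(1/14)x^3 + (1/2)x^2 - (3/7)x
  6·L_1(x) = x^3 - 6x^2 - x + 6
  7·L_2(x) = -(7/10)x^3 + (7/2)x^2 + (21/5)x
  (-8)·L_3(x) = -(4/105)x^3 + (4/105)x
Adding term by term: (4/21)x^3 - 2x^2 + (59/21)x + 6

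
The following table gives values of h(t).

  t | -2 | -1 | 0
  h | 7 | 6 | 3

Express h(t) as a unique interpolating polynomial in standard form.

Newton's divided differences:
h[-2,-1] = (6 - 7) / (-1 - (-2)) = -1
h[-1,0] = (3 - 6) / (0 - (-1)) = -3
h[-2,-1,0] = (-3 - (-1)) / (0 - (-2)) = -1
h(t) = 7 + (-1)·(t + 2) + (-1)·(t + 2)(t + 1)
Expanding: h(t) = -t^2 - 4t + 3

h(t) = -t^2 - 4t + 3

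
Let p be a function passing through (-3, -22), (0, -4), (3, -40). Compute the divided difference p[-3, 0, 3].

-3

p[-3,0] = (-4 - (-22)) / (0 - (-3)) = 6
p[0,3] = (-40 - (-4)) / (3 - 0) = -12
p[-3,0,3] = (-12 - 6) / (3 - (-3)) = -3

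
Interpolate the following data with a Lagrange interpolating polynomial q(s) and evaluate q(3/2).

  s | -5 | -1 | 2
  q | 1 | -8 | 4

Evaluate each Lagrange basis at s = 3/2:
L_0(3/2) = (5/2)·(-1/2)/[(-4)·(-7)] = -5/112
L_1(3/2) = (13/2)·(-1/2)/[(4)·(-3)] = 13/48
L_2(3/2) = (13/2)·(5/2)/[(7)·(3)] = 65/84
Sum: 1·(-5/112) + (-8)·(13/48) + 4·(65/84) = 99/112

99/112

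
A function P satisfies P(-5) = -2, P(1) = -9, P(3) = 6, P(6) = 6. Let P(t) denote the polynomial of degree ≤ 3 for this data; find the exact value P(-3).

-267/11

L_0(-3) = (-4)·(-6)·(-9)/[(-6)·(-8)·(-11)] = 9/22
L_1(-3) = (2)·(-6)·(-9)/[(6)·(-2)·(-5)] = 9/5
L_2(-3) = (2)·(-4)·(-9)/[(8)·(2)·(-3)] = -3/2
L_3(-3) = (2)·(-4)·(-6)/[(11)·(5)·(3)] = 16/55
Sum: (-2)·(9/22) + (-9)·(9/5) + 6·(-3/2) + 6·(16/55) = -267/11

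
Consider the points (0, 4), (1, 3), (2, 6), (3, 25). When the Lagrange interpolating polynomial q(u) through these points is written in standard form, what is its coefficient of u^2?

Build the Lagrange basis polynomials:
L_0(u) = (u - 1)(u - 2)(u - 3) / [-6] = -(1/6)u^3 + u^2 - (11/6)u + 1
L_1(u) = u(u - 2)(u - 3) / [2] = (1/2)u^3 - (5/2)u^2 + 3u
L_2(u) = u(u - 1)(u - 3) / [-2] = -(1/2)u^3 + 2u^2 - (3/2)u
L_3(u) = u(u - 1)(u - 2) / [6] = (1/6)u^3 - (1/2)u^2 + (1/3)u
q(u) = 4·L_0 + 3·L_1 + 6·L_2 + 25·L_3
Only the coefficient of u^2 is needed; take it from each L_i and combine:
4·(1) + 3·(-5/2) + 6·(2) + 25·(-1/2) = -4

-4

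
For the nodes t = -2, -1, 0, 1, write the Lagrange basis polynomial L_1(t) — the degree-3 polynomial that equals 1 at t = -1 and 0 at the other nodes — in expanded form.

L_1(t) = (1/2)t^3 + (1/2)t^2 - t

L_1(t) = (t + 2)t(t - 1) / [(1)·(-1)·(-2)]
       = (t^3 + t^2 - 2t) / (2)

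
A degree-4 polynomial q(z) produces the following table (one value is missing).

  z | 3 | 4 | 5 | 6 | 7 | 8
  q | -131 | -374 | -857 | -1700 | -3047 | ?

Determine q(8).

The 5 known values determine q uniquely (degree ≤ 4).
L_0(8) = (4)·(3)·(2)·(1)/[(-1)·(-2)·(-3)·(-4)] = 1
L_1(8) = (5)·(3)·(2)·(1)/[(1)·(-1)·(-2)·(-3)] = -5
L_2(8) = (5)·(4)·(2)·(1)/[(2)·(1)·(-1)·(-2)] = 10
L_3(8) = (5)·(4)·(3)·(1)/[(3)·(2)·(1)·(-1)] = -10
L_4(8) = (5)·(4)·(3)·(2)/[(4)·(3)·(2)·(1)] = 5
Sum: (-131)·(1) + (-374)·(-5) + (-857)·(10) + (-1700)·(-10) + (-3047)·(5) = -5066

-5066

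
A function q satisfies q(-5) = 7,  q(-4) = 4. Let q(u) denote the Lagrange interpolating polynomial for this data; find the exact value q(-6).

10

Evaluate each Lagrange basis at u = -6:
L_0(-6) = (-2)/[(-1)] = 2
L_1(-6) = (-1)/[(1)] = -1
Sum: 7·(2) + 4·(-1) = 10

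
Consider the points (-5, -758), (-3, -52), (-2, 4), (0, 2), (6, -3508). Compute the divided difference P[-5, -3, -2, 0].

P[-5,-3] = (-52 - (-758)) / (-3 - (-5)) = 353
P[-3,-2] = (4 - (-52)) / (-2 - (-3)) = 56
P[-2,0] = (2 - 4) / (0 - (-2)) = -1
P[-5,-3,-2] = (56 - 353) / (-2 - (-5)) = -99
P[-3,-2,0] = (-1 - 56) / (0 - (-3)) = -19
P[-5,-3,-2,0] = (-19 - (-99)) / (0 - (-5)) = 16

16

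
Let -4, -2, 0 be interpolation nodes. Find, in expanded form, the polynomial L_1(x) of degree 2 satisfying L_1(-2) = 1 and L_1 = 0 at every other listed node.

L_1(x) = (x + 4)x / [(2)·(-2)]
       = (x^2 + 4x) / (-4)

L_1(x) = -(1/4)x^2 - x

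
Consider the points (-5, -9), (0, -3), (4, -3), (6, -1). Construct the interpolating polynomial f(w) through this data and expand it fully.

f(w) = (3/110)w^3 - (7/66)w^2 - (2/165)w - 3

L_0(w) = w(w - 4)(w - 6) / [-495] = -(1/495)w^3 + (2/99)w^2 - (8/165)w
L_1(w) = (w + 5)(w - 4)(w - 6) / [120] = (1/120)w^3 - (1/24)w^2 - (13/60)w + 1
L_2(w) = (w + 5)w(w - 6) / [-72] = -(1/72)w^3 + (1/72)w^2 + (5/12)w
L_3(w) = (w + 5)w(w - 4) / [132] = (1/132)w^3 + (1/132)w^2 - (5/33)w
f(w) = (-9)·L_0 + (-3)·L_1 + (-3)·L_2 + (-1)·L_3
  (-9)·L_0(w) = (1/55)w^3 - (2/11)w^2 + (24/55)w
  (-3)·L_1(w) = -(1/40)w^3 + (1/8)w^2 + (13/20)w - 3
  (-3)·L_2(w) = (1/24)w^3 - (1/24)w^2 - (5/4)w
  (-1)·L_3(w) = -(1/132)w^3 - (1/132)w^2 + (5/33)w
Adding term by term: (3/110)w^3 - (7/66)w^2 - (2/165)w - 3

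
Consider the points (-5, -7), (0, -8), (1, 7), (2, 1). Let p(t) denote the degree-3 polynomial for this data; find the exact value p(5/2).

-1497/112

Using Newton's divided-difference form:
p[-5,0] = (-8 - (-7)) / (0 - (-5)) = -1/5
p[0,1] = (7 - (-8)) / (1 - 0) = 15
p[1,2] = (1 - 7) / (2 - 1) = -6
p[-5,0,1] = (15 - (-1/5)) / (1 - (-5)) = 38/15
p[0,1,2] = (-6 - 15) / (2 - 0) = -21/2
p[-5,0,1,2] = (-21/2 - 38/15) / (2 - (-5)) = -391/210
p(5/2) = -7 + (-1/5)·(15/2) + (38/15)·(15/2)·(5/2) + (-391/210)·(15/2)·(5/2)·(3/2) = -1497/112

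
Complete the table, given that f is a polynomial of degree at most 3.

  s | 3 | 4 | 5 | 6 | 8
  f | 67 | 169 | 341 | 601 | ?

The 4 known values determine f uniquely (degree ≤ 3).
L_0(8) = (4)·(3)·(2)/[(-1)·(-2)·(-3)] = -4
L_1(8) = (5)·(3)·(2)/[(1)·(-1)·(-2)] = 15
L_2(8) = (5)·(4)·(2)/[(2)·(1)·(-1)] = -20
L_3(8) = (5)·(4)·(3)/[(3)·(2)·(1)] = 10
Sum: 67·(-4) + 169·(15) + 341·(-20) + 601·(10) = 1457

1457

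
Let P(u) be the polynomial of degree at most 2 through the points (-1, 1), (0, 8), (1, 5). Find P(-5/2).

Evaluate each Lagrange basis at u = -5/2:
L_0(-5/2) = (-5/2)·(-7/2)/[(-1)·(-2)] = 35/8
L_1(-5/2) = (-3/2)·(-7/2)/[(1)·(-1)] = -21/4
L_2(-5/2) = (-3/2)·(-5/2)/[(2)·(1)] = 15/8
Sum: 1·(35/8) + 8·(-21/4) + 5·(15/8) = -113/4

-113/4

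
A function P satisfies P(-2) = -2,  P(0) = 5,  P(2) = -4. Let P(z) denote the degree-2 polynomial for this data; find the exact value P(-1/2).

Evaluate each Lagrange basis at z = -1/2:
L_0(-1/2) = (-1/2)·(-5/2)/[(-2)·(-4)] = 5/32
L_1(-1/2) = (3/2)·(-5/2)/[(2)·(-2)] = 15/16
L_2(-1/2) = (3/2)·(-1/2)/[(4)·(2)] = -3/32
Sum: (-2)·(5/32) + 5·(15/16) + (-4)·(-3/32) = 19/4

19/4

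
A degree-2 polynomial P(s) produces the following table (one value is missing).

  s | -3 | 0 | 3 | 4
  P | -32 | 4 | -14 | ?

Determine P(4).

-32

The 3 known values determine P uniquely (degree ≤ 2).
Evaluate each Lagrange basis at s = 4:
L_0(4) = (4)·(1)/[(-3)·(-6)] = 2/9
L_1(4) = (7)·(1)/[(3)·(-3)] = -7/9
L_2(4) = (7)·(4)/[(6)·(3)] = 14/9
Sum: (-32)·(2/9) + 4·(-7/9) + (-14)·(14/9) = -32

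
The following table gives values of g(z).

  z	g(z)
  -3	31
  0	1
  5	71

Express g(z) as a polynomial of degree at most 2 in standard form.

Newton's divided differences:
g[-3,0] = (1 - 31) / (0 - (-3)) = -10
g[0,5] = (71 - 1) / (5 - 0) = 14
g[-3,0,5] = (14 - (-10)) / (5 - (-3)) = 3
g(z) = 31 + (-10)·(z + 3) + 3·(z + 3)z
Expanding: g(z) = 3z^2 - z + 1

g(z) = 3z^2 - z + 1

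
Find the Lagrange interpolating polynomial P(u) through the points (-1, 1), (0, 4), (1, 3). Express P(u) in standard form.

P(u) = -2u^2 + u + 4

L_0(u) = u(u - 1) / [2] = (1/2)u^2 - (1/2)u
L_1(u) = (u + 1)(u - 1) / [-1] = -u^2 + 1
L_2(u) = (u + 1)u / [2] = (1/2)u^2 + (1/2)u
P(u) = 1·L_0 + 4·L_1 + 3·L_2
  1·L_0(u) = (1/2)u^2 - (1/2)u
  4·L_1(u) = -4u^2 + 4
  3·L_2(u) = (3/2)u^2 + (3/2)u
Adding term by term: -2u^2 + u + 4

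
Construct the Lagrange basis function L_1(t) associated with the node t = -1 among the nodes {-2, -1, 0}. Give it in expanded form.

L_1(t) = -t^2 - 2t

L_1(t) = (t + 2)t / [(1)·(-1)]
       = (t^2 + 2t) / (-1)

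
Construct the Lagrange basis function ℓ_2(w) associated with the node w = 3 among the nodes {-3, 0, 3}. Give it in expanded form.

ℓ_2(w) = (w + 3)w / [(6)·(3)]
       = (w^2 + 3w) / (18)

ℓ_2(w) = (1/18)w^2 + (1/6)w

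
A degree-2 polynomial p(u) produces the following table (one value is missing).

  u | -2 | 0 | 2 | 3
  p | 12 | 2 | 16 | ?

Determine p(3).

32

The 3 known values determine p uniquely (degree ≤ 2).
L_0(3) = (3)·(1)/[(-2)·(-4)] = 3/8
L_1(3) = (5)·(1)/[(2)·(-2)] = -5/4
L_2(3) = (5)·(3)/[(4)·(2)] = 15/8
Sum: 12·(3/8) + 2·(-5/4) + 16·(15/8) = 32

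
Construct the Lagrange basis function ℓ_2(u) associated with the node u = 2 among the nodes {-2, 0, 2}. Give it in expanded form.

ℓ_2(u) = (u + 2)u / [(4)·(2)]
       = (u^2 + 2u) / (8)

ℓ_2(u) = (1/8)u^2 + (1/4)u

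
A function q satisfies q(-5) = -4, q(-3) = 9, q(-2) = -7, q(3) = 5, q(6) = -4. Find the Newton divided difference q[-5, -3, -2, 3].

q[-5,-3] = (9 - (-4)) / (-3 - (-5)) = 13/2
q[-3,-2] = (-7 - 9) / (-2 - (-3)) = -16
q[-2,3] = (5 - (-7)) / (3 - (-2)) = 12/5
q[-5,-3,-2] = (-16 - 13/2) / (-2 - (-5)) = -15/2
q[-3,-2,3] = (12/5 - (-16)) / (3 - (-3)) = 46/15
q[-5,-3,-2,3] = (46/15 - (-15/2)) / (3 - (-5)) = 317/240

317/240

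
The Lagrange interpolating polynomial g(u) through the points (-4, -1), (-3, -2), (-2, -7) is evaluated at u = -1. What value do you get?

Evaluate each Lagrange basis at u = -1:
L_0(-1) = (2)·(1)/[(-1)·(-2)] = 1
L_1(-1) = (3)·(1)/[(1)·(-1)] = -3
L_2(-1) = (3)·(2)/[(2)·(1)] = 3
Sum: (-1)·(1) + (-2)·(-3) + (-7)·(3) = -16

-16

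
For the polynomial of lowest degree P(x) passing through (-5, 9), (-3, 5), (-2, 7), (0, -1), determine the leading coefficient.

-2/3

L_0(x) = (x + 3)(x + 2)x / [-30] = -(1/30)x^3 - (1/6)x^2 - (1/5)x
L_1(x) = (x + 5)(x + 2)x / [6] = (1/6)x^3 + (7/6)x^2 + (5/3)x
L_2(x) = (x + 5)(x + 3)x / [-6] = -(1/6)x^3 - (4/3)x^2 - (5/2)x
L_3(x) = (x + 5)(x + 3)(x + 2) / [30] = (1/30)x^3 + (1/3)x^2 + (31/30)x + 1
P(x) = 9·L_0 + 5·L_1 + 7·L_2 + (-1)·L_3
Only the coefficient of x^3 is needed; take it from each L_i and combine:
9·(-1/30) + 5·(1/6) + 7·(-1/6) + (-1)·(1/30) = -2/3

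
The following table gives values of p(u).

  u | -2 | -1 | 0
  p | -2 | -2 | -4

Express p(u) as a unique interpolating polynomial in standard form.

L_0(u) = (u + 1)u / [2] = (1/2)u^2 + (1/2)u
L_1(u) = (u + 2)u / [-1] = -u^2 - 2u
L_2(u) = (u + 2)(u + 1) / [2] = (1/2)u^2 + (3/2)u + 1
p(u) = (-2)·L_0 + (-2)·L_1 + (-4)·L_2
  (-2)·L_0(u) = -u^2 - u
  (-2)·L_1(u) = 2u^2 + 4u
  (-4)·L_2(u) = -2u^2 - 6u - 4
Adding term by term: -u^2 - 3u - 4

p(u) = -u^2 - 3u - 4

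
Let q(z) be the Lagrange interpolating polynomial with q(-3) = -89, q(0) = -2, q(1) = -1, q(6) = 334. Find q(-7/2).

-263/2

Evaluate each Lagrange basis at z = -7/2:
L_0(-7/2) = (-7/2)·(-9/2)·(-19/2)/[(-3)·(-4)·(-9)] = 133/96
L_1(-7/2) = (-1/2)·(-9/2)·(-19/2)/[(3)·(-1)·(-6)] = -19/16
L_2(-7/2) = (-1/2)·(-7/2)·(-19/2)/[(4)·(1)·(-5)] = 133/160
L_3(-7/2) = (-1/2)·(-7/2)·(-9/2)/[(9)·(6)·(5)] = -7/240
Sum: (-89)·(133/96) + (-2)·(-19/16) + (-1)·(133/160) + 334·(-7/240) = -263/2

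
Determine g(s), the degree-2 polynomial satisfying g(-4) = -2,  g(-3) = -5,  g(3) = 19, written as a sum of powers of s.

g(s) = s^2 + 4s - 2

Build the Lagrange basis polynomials:
L_0(s) = (s + 3)(s - 3) / [7] = (1/7)s^2 - 9/7
L_1(s) = (s + 4)(s - 3) / [-6] = -(1/6)s^2 - (1/6)s + 2
L_2(s) = (s + 4)(s + 3) / [42] = (1/42)s^2 + (1/6)s + 2/7
g(s) = (-2)·L_0 + (-5)·L_1 + 19·L_2
  (-2)·L_0(s) = -(2/7)s^2 + 18/7
  (-5)·L_1(s) = (5/6)s^2 + (5/6)s - 10
  19·L_2(s) = (19/42)s^2 + (19/6)s + 38/7
Adding term by term: s^2 + 4s - 2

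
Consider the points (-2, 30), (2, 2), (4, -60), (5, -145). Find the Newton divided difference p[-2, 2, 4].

p[-2,2] = (2 - 30) / (2 - (-2)) = -7
p[2,4] = (-60 - 2) / (4 - 2) = -31
p[-2,2,4] = (-31 - (-7)) / (4 - (-2)) = -4

-4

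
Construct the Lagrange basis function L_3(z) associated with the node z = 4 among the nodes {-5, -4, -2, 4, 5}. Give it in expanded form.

L_3(z) = -(1/432)z^4 - (1/72)z^3 + (17/432)z^2 + (25/72)z + 25/54

L_3(z) = (z + 5)(z + 4)(z + 2)(z - 5) / [(9)·(8)·(6)·(-1)]
       = (z^4 + 6z^3 - 17z^2 - 150z - 200) / (-432)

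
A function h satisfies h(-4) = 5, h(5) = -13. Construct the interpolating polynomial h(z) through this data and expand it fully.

Build the Lagrange basis polynomials:
L_0(z) = (z - 5) / [-9] = -(1/9)z + 5/9
L_1(z) = (z + 4) / [9] = (1/9)z + 4/9
h(z) = 5·L_0 + (-13)·L_1
  5·L_0(z) = -(5/9)z + 25/9
  (-13)·L_1(z) = -(13/9)z - 52/9
Adding term by term: -2z - 3

h(z) = -2z - 3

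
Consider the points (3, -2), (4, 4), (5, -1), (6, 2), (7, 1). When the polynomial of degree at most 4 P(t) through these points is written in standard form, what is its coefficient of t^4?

Build the Lagrange basis polynomials:
L_0(t) = (t - 4)(t - 5)(t - 6)(t - 7) / [24] = (1/24)t^4 - (11/12)t^3 + (179/24)t^2 - (319/12)t + 35
L_1(t) = (t - 3)(t - 5)(t - 6)(t - 7) / [-6] = -(1/6)t^4 + (7/2)t^3 - (161/6)t^2 + (177/2)t - 105
L_2(t) = (t - 3)(t - 4)(t - 6)(t - 7) / [4] = (1/4)t^4 - 5t^3 + (145/4)t^2 - (225/2)t + 126
L_3(t) = (t - 3)(t - 4)(t - 5)(t - 7) / [-6] = -(1/6)t^4 + (19/6)t^3 - (131/6)t^2 + (389/6)t - 70
L_4(t) = (t - 3)(t - 4)(t - 5)(t - 6) / [24] = (1/24)t^4 - (3/4)t^3 + (119/24)t^2 - (57/4)t + 15
P(t) = (-2)·L_0 + 4·L_1 + (-1)·L_2 + 2·L_3 + 1·L_4
Only the coefficient of t^4 is needed; take it from each L_i and combine:
(-2)·(1/24) + 4·(-1/6) + (-1)·(1/4) + 2·(-1/6) + 1·(1/24) = -31/24

-31/24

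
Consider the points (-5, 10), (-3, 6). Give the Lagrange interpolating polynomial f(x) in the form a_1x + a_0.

f(x) = -2x

L_0(x) = (x + 3) / [-2] = -(1/2)x - 3/2
L_1(x) = (x + 5) / [2] = (1/2)x + 5/2
f(x) = 10·L_0 + 6·L_1
  10·L_0(x) = -5x - 15
  6·L_1(x) = 3x + 15
Adding term by term: -2x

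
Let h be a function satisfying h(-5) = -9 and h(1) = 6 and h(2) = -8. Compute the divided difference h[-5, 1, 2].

h[-5,1] = (6 - (-9)) / (1 - (-5)) = 5/2
h[1,2] = (-8 - 6) / (2 - 1) = -14
h[-5,1,2] = (-14 - 5/2) / (2 - (-5)) = -33/14

-33/14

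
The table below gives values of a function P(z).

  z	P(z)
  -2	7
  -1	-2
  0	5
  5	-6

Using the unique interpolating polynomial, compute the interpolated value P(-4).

L_0(-4) = (-3)·(-4)·(-9)/[(-1)·(-2)·(-7)] = 54/7
L_1(-4) = (-2)·(-4)·(-9)/[(1)·(-1)·(-6)] = -12
L_2(-4) = (-2)·(-3)·(-9)/[(2)·(1)·(-5)] = 27/5
L_3(-4) = (-2)·(-3)·(-4)/[(7)·(6)·(5)] = -4/35
Sum: 7·(54/7) + (-2)·(-12) + 5·(27/5) + (-6)·(-4/35) = 3699/35

3699/35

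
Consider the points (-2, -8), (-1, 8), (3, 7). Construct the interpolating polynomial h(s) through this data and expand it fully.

L_0(s) = (s + 1)(s - 3) / [5] = (1/5)s^2 - (2/5)s - 3/5
L_1(s) = (s + 2)(s - 3) / [-4] = -(1/4)s^2 + (1/4)s + 3/2
L_2(s) = (s + 2)(s + 1) / [20] = (1/20)s^2 + (3/20)s + 1/10
h(s) = (-8)·L_0 + 8·L_1 + 7·L_2
  (-8)·L_0(s) = -(8/5)s^2 + (16/5)s + 24/5
  8·L_1(s) = -2s^2 + 2s + 12
  7·L_2(s) = (7/20)s^2 + (21/20)s + 7/10
Adding term by term: -(13/4)s^2 + (25/4)s + 35/2

h(s) = -(13/4)s^2 + (25/4)s + 35/2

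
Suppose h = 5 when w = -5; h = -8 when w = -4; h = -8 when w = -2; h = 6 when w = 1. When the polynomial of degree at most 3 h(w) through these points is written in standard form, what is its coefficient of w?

67/15

L_0(w) = (w + 4)(w + 2)(w - 1) / [-18] = -(1/18)w^3 - (5/18)w^2 - (1/9)w + 4/9
L_1(w) = (w + 5)(w + 2)(w - 1) / [10] = (1/10)w^3 + (3/5)w^2 + (3/10)w - 1
L_2(w) = (w + 5)(w + 4)(w - 1) / [-18] = -(1/18)w^3 - (4/9)w^2 - (11/18)w + 10/9
L_3(w) = (w + 5)(w + 4)(w + 2) / [90] = (1/90)w^3 + (11/90)w^2 + (19/45)w + 4/9
h(w) = 5·L_0 + (-8)·L_1 + (-8)·L_2 + 6·L_3
Only the coefficient of w is needed; take it from each L_i and combine:
5·(-1/9) + (-8)·(3/10) + (-8)·(-11/18) + 6·(19/45) = 67/15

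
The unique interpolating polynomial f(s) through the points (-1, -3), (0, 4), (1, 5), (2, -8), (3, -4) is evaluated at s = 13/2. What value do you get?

192821/128

Evaluate each Lagrange basis at s = 13/2:
L_0(13/2) = (13/2)·(11/2)·(9/2)·(7/2)/[(-1)·(-2)·(-3)·(-4)] = 3003/128
L_1(13/2) = (15/2)·(11/2)·(9/2)·(7/2)/[(1)·(-1)·(-2)·(-3)] = -3465/32
L_2(13/2) = (15/2)·(13/2)·(9/2)·(7/2)/[(2)·(1)·(-1)·(-2)] = 12285/64
L_3(13/2) = (15/2)·(13/2)·(11/2)·(7/2)/[(3)·(2)·(1)·(-1)] = -5005/32
L_4(13/2) = (15/2)·(13/2)·(11/2)·(9/2)/[(4)·(3)·(2)·(1)] = 6435/128
Sum: (-3)·(3003/128) + 4·(-3465/32) + 5·(12285/64) + (-8)·(-5005/32) + (-4)·(6435/128) = 192821/128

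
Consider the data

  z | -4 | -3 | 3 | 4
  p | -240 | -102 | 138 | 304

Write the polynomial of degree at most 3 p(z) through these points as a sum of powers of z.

p(z) = 4z^3 + 2z^2 + 4z

Newton's divided differences:
p[-4,-3] = (-102 - (-240)) / (-3 - (-4)) = 138
p[-3,3] = (138 - (-102)) / (3 - (-3)) = 40
p[3,4] = (304 - 138) / (4 - 3) = 166
p[-4,-3,3] = (40 - 138) / (3 - (-4)) = -14
p[-3,3,4] = (166 - 40) / (4 - (-3)) = 18
p[-4,-3,3,4] = (18 - (-14)) / (4 - (-4)) = 4
p(z) = -240 + 138·(z + 4) + (-14)·(z + 4)(z + 3) + 4·(z + 4)(z + 3)(z - 3)
Expanding: p(z) = 4z^3 + 2z^2 + 4z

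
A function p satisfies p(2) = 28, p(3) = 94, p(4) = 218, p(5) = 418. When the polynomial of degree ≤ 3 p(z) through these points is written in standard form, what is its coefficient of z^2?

Build the Lagrange basis polynomials:
L_0(z) = (z - 3)(z - 4)(z - 5) / [-6] = -(1/6)z^3 + 2z^2 - (47/6)z + 10
L_1(z) = (z - 2)(z - 4)(z - 5) / [2] = (1/2)z^3 - (11/2)z^2 + 19z - 20
L_2(z) = (z - 2)(z - 3)(z - 5) / [-2] = -(1/2)z^3 + 5z^2 - (31/2)z + 15
L_3(z) = (z - 2)(z - 3)(z - 4) / [6] = (1/6)z^3 - (3/2)z^2 + (13/3)z - 4
p(z) = 28·L_0 + 94·L_1 + 218·L_2 + 418·L_3
Only the coefficient of z^2 is needed; take it from each L_i and combine:
28·(2) + 94·(-11/2) + 218·(5) + 418·(-3/2) = 2

2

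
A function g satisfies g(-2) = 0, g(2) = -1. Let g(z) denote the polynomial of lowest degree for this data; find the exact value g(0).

-1/2

L_0(0) = (-2)/[(-4)] = 1/2
L_1(0) = (2)/[(4)] = 1/2
Sum: 0 + (-1)·(1/2) = -1/2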